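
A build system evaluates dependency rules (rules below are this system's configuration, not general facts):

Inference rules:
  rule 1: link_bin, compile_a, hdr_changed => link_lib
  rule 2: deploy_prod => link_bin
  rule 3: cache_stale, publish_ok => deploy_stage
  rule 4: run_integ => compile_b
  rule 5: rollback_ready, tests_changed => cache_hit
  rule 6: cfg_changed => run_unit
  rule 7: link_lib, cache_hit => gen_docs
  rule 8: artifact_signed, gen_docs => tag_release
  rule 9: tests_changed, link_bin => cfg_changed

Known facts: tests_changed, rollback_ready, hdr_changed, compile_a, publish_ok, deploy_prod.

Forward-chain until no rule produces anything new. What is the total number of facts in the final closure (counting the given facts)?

12

Round 1 — rule 2, rule 5, derive link_bin, cache_hit.
Round 2 — rule 1, rule 9, derive link_lib, cfg_changed.
Round 3 — rule 6, rule 7, derive run_unit, gen_docs.
Closure: {cache_hit, cfg_changed, compile_a, deploy_prod, gen_docs, hdr_changed, link_bin, link_lib, publish_ok, rollback_ready, run_unit, tests_changed} — 12 facts.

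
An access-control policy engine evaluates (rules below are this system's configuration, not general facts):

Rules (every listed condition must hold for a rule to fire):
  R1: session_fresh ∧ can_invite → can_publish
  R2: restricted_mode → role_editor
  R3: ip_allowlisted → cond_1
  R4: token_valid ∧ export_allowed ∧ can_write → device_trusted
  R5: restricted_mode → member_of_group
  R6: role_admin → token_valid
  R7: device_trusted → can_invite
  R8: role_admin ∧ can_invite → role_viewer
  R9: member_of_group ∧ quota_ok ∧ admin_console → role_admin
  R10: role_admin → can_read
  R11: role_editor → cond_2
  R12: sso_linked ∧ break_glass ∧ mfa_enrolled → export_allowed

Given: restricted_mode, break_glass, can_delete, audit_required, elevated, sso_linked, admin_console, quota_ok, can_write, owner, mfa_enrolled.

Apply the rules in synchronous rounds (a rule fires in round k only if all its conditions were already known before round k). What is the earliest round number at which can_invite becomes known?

Round 1 — R2, R5, R12, derive role_editor, member_of_group, export_allowed.
Round 2 — R9, R11, derive role_admin, cond_2.
Round 3 — R6, R10, derive token_valid, can_read.
Round 4 — R4, derive device_trusted.
Round 5 — R7, derive can_invite.
can_invite first appears in round 5.

5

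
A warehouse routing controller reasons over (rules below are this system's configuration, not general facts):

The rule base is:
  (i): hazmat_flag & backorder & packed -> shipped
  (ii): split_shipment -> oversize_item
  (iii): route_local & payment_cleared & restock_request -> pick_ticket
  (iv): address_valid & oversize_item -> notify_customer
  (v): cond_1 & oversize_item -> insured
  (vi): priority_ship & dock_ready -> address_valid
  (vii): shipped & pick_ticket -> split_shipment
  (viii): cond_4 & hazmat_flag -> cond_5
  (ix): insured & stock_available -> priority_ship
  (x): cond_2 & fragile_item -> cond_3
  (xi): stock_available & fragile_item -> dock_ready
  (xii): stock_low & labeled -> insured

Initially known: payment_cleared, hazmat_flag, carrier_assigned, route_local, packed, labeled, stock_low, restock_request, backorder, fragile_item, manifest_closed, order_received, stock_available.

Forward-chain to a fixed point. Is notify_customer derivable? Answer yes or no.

Round 1: (i) [hazmat_flag & backorder & packed -> shipped]; (iii) [route_local & payment_cleared & restock_request -> pick_ticket]; (xi) [stock_available & fragile_item -> dock_ready]; (xii) [stock_low & labeled -> insured]. New: shipped, pick_ticket, dock_ready, insured.
Round 2: (vii) [shipped & pick_ticket -> split_shipment]; (ix) [insured & stock_available -> priority_ship]. New: split_shipment, priority_ship.
Round 3: (ii) [split_shipment -> oversize_item]; (vi) [priority_ship & dock_ready -> address_valid]. New: oversize_item, address_valid.
Round 4: (iv) [address_valid & oversize_item -> notify_customer]. New: notify_customer.
notify_customer appears in round 4, so it is derivable.

yes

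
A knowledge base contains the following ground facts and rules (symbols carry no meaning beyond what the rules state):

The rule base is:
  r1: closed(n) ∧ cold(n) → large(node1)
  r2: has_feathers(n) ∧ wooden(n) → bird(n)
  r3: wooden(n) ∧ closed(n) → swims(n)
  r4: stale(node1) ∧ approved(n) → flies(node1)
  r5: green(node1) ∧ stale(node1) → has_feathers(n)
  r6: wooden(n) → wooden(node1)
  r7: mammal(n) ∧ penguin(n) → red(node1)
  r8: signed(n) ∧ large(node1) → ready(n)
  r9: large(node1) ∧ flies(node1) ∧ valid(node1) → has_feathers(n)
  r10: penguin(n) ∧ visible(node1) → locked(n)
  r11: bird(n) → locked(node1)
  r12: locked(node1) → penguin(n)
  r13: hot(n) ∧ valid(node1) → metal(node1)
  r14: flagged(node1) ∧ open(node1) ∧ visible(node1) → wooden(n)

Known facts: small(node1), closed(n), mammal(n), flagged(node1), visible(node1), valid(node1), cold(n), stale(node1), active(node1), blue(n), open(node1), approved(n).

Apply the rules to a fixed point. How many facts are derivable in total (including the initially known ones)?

Round 1: r1 [closed(n) ∧ cold(n) → large(node1)]; r4 [stale(node1) ∧ approved(n) → flies(node1)]; r14 [flagged(node1) ∧ open(node1) ∧ visible(node1) → wooden(n)]. Adds large(node1), flies(node1), wooden(n).
Round 2: r3 [wooden(n) ∧ closed(n) → swims(n)]; r6 [wooden(n) → wooden(node1)]; r9 [large(node1) ∧ flies(node1) ∧ valid(node1) → has_feathers(n)]. Adds swims(n), wooden(node1), has_feathers(n).
Round 3: r2 [has_feathers(n) ∧ wooden(n) → bird(n)]. Adds bird(n).
Round 4: r11 [bird(n) → locked(node1)]. Adds locked(node1).
Round 5: r12 [locked(node1) → penguin(n)]. Adds penguin(n).
Round 6: r7 [mammal(n) ∧ penguin(n) → red(node1)]; r10 [penguin(n) ∧ visible(node1) → locked(n)]. Adds red(node1), locked(n).
Closure: {active(node1), approved(n), bird(n), blue(n), closed(n), cold(n), flagged(node1), flies(node1), has_feathers(n), large(node1), locked(n), locked(node1), mammal(n), open(node1), penguin(n), red(node1), small(node1), stale(node1), swims(n), valid(node1), visible(node1), wooden(n), wooden(node1)} — 23 facts.

23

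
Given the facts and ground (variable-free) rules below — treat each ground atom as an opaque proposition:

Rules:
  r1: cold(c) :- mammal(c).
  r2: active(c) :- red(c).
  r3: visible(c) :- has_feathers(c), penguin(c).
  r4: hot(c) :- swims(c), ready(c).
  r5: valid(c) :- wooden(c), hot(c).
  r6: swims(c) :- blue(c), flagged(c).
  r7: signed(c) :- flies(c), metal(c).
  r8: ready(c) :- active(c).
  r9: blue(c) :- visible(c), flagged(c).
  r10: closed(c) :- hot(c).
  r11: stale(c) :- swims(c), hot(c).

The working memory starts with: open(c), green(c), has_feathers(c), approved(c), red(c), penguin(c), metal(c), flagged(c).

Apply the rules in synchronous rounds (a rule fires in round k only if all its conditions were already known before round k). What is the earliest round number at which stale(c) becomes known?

Round 1 — r2, r3, derive active(c), visible(c).
Round 2 — r8, r9, derive ready(c), blue(c).
Round 3 — r6, derive swims(c).
Round 4 — r4, derive hot(c).
Round 5 — r10, r11, derive closed(c), stale(c).
stale(c) first appears in round 5.

5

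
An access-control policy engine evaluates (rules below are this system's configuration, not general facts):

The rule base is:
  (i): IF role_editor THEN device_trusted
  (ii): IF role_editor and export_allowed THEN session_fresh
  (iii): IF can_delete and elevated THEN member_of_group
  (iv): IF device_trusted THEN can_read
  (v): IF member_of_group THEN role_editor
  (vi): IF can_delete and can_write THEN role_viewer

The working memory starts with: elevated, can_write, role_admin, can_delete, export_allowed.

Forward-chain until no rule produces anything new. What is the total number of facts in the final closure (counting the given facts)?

11

Round 1 — (iii), (vi), derive member_of_group, role_viewer.
Round 2 — (v), derive role_editor.
Round 3 — (i), (ii), derive device_trusted, session_fresh.
Round 4 — (iv), derive can_read.
Closure: {can_delete, can_read, can_write, device_trusted, elevated, export_allowed, member_of_group, role_admin, role_editor, role_viewer, session_fresh} — 11 facts.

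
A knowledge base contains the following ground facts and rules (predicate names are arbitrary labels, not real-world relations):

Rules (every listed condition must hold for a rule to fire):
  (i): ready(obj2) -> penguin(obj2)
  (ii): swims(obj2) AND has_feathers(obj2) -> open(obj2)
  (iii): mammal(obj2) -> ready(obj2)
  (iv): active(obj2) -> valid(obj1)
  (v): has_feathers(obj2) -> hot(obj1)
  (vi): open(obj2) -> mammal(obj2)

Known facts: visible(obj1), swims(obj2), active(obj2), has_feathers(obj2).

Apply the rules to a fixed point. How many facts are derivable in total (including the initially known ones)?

10

[1] (ii) [swims(obj2) AND has_feathers(obj2) -> open(obj2)]; (iv) [active(obj2) -> valid(obj1)]; (v) [has_feathers(obj2) -> hot(obj1)]. ⇒ new: open(obj2), valid(obj1), hot(obj1).
[2] (vi) [open(obj2) -> mammal(obj2)]. ⇒ new: mammal(obj2).
[3] (iii) [mammal(obj2) -> ready(obj2)]. ⇒ new: ready(obj2).
[4] (i) [ready(obj2) -> penguin(obj2)]. ⇒ new: penguin(obj2).
Closure: {active(obj2), has_feathers(obj2), hot(obj1), mammal(obj2), open(obj2), penguin(obj2), ready(obj2), swims(obj2), valid(obj1), visible(obj1)} — 10 facts.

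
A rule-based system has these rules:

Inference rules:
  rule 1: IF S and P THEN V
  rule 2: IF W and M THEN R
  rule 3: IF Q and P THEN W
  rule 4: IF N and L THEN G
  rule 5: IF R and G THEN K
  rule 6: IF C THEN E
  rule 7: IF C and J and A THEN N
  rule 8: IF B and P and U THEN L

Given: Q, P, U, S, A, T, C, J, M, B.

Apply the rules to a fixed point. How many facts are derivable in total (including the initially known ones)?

[1] rule 1 [IF S and P THEN V]; rule 3 [IF Q and P THEN W]; rule 6 [IF C THEN E]; rule 7 [IF C and J and A THEN N]; rule 8 [IF B and P and U THEN L]. ⇒ new: V, W, E, N, L.
[2] rule 2 [IF W and M THEN R]; rule 4 [IF N and L THEN G]. ⇒ new: R, G.
[3] rule 5 [IF R and G THEN K]. ⇒ new: K.
Closure: {A, B, C, E, G, J, K, L, M, N, P, Q, R, S, T, U, V, W} — 18 facts.

18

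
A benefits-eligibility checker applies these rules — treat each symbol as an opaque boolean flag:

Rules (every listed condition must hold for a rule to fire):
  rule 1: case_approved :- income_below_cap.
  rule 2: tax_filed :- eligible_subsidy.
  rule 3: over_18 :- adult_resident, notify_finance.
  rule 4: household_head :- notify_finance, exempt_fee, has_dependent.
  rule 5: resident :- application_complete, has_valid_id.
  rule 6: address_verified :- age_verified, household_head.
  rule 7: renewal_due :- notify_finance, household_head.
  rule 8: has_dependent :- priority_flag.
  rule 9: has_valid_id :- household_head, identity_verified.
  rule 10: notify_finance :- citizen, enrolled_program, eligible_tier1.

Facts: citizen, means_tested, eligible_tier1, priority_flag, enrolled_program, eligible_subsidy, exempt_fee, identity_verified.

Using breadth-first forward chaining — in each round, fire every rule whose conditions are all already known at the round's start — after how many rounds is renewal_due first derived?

3

[1] rule 2 [tax_filed :- eligible_subsidy.]; rule 8 [has_dependent :- priority_flag.]; rule 10 [notify_finance :- citizen, enrolled_program, eligible_tier1.]. ⇒ new: tax_filed, has_dependent, notify_finance.
[2] rule 4 [household_head :- notify_finance, exempt_fee, has_dependent.]. ⇒ new: household_head.
[3] rule 7 [renewal_due :- notify_finance, household_head.]; rule 9 [has_valid_id :- household_head, identity_verified.]. ⇒ new: renewal_due, has_valid_id.
renewal_due first appears in round 3.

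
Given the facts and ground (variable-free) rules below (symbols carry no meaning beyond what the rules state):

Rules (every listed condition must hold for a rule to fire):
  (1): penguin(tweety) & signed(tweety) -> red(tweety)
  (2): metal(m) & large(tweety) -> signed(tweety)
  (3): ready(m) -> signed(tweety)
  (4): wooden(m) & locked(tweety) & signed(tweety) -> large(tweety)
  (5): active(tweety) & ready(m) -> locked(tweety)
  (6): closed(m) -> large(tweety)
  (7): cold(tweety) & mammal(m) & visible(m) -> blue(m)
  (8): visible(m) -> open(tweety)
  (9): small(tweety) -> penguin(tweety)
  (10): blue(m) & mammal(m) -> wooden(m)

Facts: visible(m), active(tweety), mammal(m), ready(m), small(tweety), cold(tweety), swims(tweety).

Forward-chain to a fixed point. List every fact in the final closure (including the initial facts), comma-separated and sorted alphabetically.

Round 1: (3) [ready(m) -> signed(tweety)]; (5) [active(tweety) & ready(m) -> locked(tweety)]; (7) [cold(tweety) & mammal(m) & visible(m) -> blue(m)]; (8) [visible(m) -> open(tweety)]; (9) [small(tweety) -> penguin(tweety)]. Adds signed(tweety), locked(tweety), blue(m), open(tweety), penguin(tweety).
Round 2: (1) [penguin(tweety) & signed(tweety) -> red(tweety)]; (10) [blue(m) & mammal(m) -> wooden(m)]. Adds red(tweety), wooden(m).
Round 3: (4) [wooden(m) & locked(tweety) & signed(tweety) -> large(tweety)]. Adds large(tweety).

active(tweety), blue(m), cold(tweety), large(tweety), locked(tweety), mammal(m), open(tweety), penguin(tweety), ready(m), red(tweety), signed(tweety), small(tweety), swims(tweety), visible(m), wooden(m)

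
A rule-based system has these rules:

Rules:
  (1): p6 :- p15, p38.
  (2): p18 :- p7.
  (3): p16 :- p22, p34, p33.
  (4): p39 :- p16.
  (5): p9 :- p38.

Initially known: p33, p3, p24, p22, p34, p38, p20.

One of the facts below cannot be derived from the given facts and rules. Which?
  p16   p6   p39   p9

Round 1 — (3), (5), derive p16, p9.
Round 2 — (4), derive p39.
Derived: p16 (round 1), p39 (round 2), p9 (round 1). p6 never appears in any round.

p6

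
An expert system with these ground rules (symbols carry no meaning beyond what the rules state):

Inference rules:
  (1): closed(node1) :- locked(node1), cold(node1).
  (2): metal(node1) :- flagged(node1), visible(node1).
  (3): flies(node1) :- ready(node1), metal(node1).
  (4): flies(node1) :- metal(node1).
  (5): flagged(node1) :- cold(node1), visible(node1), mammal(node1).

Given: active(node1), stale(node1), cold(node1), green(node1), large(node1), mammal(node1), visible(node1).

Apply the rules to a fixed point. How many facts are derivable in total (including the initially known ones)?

Round 1 — (5), derive flagged(node1).
Round 2 — (2), derive metal(node1).
Round 3 — (4), derive flies(node1).
Closure: {active(node1), cold(node1), flagged(node1), flies(node1), green(node1), large(node1), mammal(node1), metal(node1), stale(node1), visible(node1)} — 10 facts.

10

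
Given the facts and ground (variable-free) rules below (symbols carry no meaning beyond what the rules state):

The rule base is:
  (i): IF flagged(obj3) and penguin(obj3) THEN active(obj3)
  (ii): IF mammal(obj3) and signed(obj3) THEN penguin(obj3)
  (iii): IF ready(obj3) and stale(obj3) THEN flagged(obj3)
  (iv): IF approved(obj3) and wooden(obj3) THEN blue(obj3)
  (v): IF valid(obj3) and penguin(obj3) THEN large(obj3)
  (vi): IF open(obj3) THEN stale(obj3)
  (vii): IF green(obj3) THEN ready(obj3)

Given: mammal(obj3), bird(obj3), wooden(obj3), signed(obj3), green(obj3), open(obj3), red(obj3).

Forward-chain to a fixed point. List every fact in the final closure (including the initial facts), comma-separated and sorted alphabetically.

active(obj3), bird(obj3), flagged(obj3), green(obj3), mammal(obj3), open(obj3), penguin(obj3), ready(obj3), red(obj3), signed(obj3), stale(obj3), wooden(obj3)

Round 1 — (ii), (vi), (vii), derive penguin(obj3), stale(obj3), ready(obj3).
Round 2 — (iii), derive flagged(obj3).
Round 3 — (i), derive active(obj3).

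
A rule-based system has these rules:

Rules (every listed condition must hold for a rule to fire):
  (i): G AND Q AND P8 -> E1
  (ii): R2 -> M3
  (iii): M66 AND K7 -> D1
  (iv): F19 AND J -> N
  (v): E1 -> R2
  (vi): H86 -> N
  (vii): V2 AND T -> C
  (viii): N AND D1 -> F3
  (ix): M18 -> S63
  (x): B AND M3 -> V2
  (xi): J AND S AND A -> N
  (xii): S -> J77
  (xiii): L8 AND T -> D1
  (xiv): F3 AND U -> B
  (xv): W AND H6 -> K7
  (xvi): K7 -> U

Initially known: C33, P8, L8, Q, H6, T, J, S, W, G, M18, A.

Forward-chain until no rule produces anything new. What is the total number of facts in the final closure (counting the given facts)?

Round 1: (i) [G AND Q AND P8 -> E1]; (ix) [M18 -> S63]; (xi) [J AND S AND A -> N]; (xii) [S -> J77]; (xiii) [L8 AND T -> D1]; (xv) [W AND H6 -> K7]. Adds E1, S63, N, J77, D1, K7.
Round 2: (v) [E1 -> R2]; (viii) [N AND D1 -> F3]; (xvi) [K7 -> U]. Adds R2, F3, U.
Round 3: (ii) [R2 -> M3]; (xiv) [F3 AND U -> B]. Adds M3, B.
Round 4: (x) [B AND M3 -> V2]. Adds V2.
Round 5: (vii) [V2 AND T -> C]. Adds C.
Closure: {A, B, C, C33, D1, E1, F3, G, H6, J, J77, K7, L8, M18, M3, N, P8, Q, R2, S, S63, T, U, V2, W} — 25 facts.

25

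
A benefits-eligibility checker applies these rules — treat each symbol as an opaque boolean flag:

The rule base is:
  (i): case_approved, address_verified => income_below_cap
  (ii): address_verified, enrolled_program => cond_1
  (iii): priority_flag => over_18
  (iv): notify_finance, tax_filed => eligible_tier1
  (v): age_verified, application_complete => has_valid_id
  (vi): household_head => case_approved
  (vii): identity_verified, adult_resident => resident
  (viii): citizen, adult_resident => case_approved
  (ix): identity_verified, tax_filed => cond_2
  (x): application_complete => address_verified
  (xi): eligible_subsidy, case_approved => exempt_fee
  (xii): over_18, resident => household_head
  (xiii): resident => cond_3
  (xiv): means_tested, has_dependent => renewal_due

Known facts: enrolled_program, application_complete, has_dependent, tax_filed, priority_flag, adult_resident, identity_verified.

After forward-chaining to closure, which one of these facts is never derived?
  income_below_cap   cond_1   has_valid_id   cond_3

Round 1: (iii) [priority_flag => over_18]; (vii) [identity_verified, adult_resident => resident]; (ix) [identity_verified, tax_filed => cond_2]; (x) [application_complete => address_verified]. Adds over_18, resident, cond_2, address_verified.
Round 2: (ii) [address_verified, enrolled_program => cond_1]; (xii) [over_18, resident => household_head]; (xiii) [resident => cond_3]. Adds cond_1, household_head, cond_3.
Round 3: (vi) [household_head => case_approved]. Adds case_approved.
Round 4: (i) [case_approved, address_verified => income_below_cap]. Adds income_below_cap.
Derived: cond_3 (round 2), cond_1 (round 2), income_below_cap (round 4). has_valid_id never appears in any round.

has_valid_id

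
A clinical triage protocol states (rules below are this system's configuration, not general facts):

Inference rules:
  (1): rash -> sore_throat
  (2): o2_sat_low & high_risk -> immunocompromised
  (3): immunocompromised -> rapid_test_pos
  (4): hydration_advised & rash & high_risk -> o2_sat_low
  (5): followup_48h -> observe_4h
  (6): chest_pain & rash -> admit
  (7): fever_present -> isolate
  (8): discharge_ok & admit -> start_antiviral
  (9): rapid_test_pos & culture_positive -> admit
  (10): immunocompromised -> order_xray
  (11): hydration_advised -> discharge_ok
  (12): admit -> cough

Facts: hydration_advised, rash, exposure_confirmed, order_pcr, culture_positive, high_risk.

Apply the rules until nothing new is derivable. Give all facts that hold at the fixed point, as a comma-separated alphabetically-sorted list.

[1] (1) [rash -> sore_throat]; (4) [hydration_advised & rash & high_risk -> o2_sat_low]; (11) [hydration_advised -> discharge_ok]. ⇒ new: sore_throat, o2_sat_low, discharge_ok.
[2] (2) [o2_sat_low & high_risk -> immunocompromised]. ⇒ new: immunocompromised.
[3] (3) [immunocompromised -> rapid_test_pos]; (10) [immunocompromised -> order_xray]. ⇒ new: rapid_test_pos, order_xray.
[4] (9) [rapid_test_pos & culture_positive -> admit]. ⇒ new: admit.
[5] (8) [discharge_ok & admit -> start_antiviral]; (12) [admit -> cough]. ⇒ new: start_antiviral, cough.

admit, cough, culture_positive, discharge_ok, exposure_confirmed, high_risk, hydration_advised, immunocompromised, o2_sat_low, order_pcr, order_xray, rapid_test_pos, rash, sore_throat, start_antiviral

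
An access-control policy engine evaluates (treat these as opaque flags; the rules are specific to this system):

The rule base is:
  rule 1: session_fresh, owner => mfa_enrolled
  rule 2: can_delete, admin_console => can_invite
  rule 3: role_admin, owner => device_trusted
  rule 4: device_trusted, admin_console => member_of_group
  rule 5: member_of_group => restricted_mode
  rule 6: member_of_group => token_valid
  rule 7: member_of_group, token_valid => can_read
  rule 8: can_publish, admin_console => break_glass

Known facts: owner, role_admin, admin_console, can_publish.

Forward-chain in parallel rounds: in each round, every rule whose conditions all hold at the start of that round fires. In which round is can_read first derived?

Round 1: rule 3 [role_admin, owner => device_trusted]; rule 8 [can_publish, admin_console => break_glass]. New: device_trusted, break_glass.
Round 2: rule 4 [device_trusted, admin_console => member_of_group]. New: member_of_group.
Round 3: rule 5 [member_of_group => restricted_mode]; rule 6 [member_of_group => token_valid]. New: restricted_mode, token_valid.
Round 4: rule 7 [member_of_group, token_valid => can_read]. New: can_read.
can_read first appears in round 4.

4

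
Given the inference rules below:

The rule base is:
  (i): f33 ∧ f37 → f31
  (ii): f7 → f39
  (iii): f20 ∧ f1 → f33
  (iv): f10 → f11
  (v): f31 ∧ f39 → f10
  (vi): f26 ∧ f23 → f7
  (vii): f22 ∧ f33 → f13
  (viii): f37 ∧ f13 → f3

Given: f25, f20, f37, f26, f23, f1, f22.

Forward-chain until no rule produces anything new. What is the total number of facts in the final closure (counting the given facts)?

Round 1: (iii) [f20 ∧ f1 → f33]; (vi) [f26 ∧ f23 → f7]. Adds f33, f7.
Round 2: (i) [f33 ∧ f37 → f31]; (ii) [f7 → f39]; (vii) [f22 ∧ f33 → f13]. Adds f31, f39, f13.
Round 3: (v) [f31 ∧ f39 → f10]; (viii) [f37 ∧ f13 → f3]. Adds f10, f3.
Round 4: (iv) [f10 → f11]. Adds f11.
Closure: {f1, f10, f11, f13, f20, f22, f23, f25, f26, f3, f31, f33, f37, f39, f7} — 15 facts.

15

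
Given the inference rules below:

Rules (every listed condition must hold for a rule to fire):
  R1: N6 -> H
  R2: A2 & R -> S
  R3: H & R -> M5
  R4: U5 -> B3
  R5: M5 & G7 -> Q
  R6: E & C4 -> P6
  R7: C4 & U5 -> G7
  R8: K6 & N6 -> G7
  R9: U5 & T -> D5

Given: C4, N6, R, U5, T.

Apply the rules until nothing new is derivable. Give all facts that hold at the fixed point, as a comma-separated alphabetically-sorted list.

B3, C4, D5, G7, H, M5, N6, Q, R, T, U5

Round 1 — R1, R4, R7, R9, derive H, B3, G7, D5.
Round 2 — R3, derive M5.
Round 3 — R5, derive Q.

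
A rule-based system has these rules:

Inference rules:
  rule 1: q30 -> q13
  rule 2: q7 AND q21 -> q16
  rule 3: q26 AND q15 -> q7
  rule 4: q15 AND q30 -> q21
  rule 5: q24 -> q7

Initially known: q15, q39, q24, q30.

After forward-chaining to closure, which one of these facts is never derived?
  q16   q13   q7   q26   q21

Round 1 — rule 1, rule 4, rule 5, derive q13, q21, q7.
Round 2 — rule 2, derive q16.
Derived: q7 (round 1), q13 (round 1), q16 (round 2), q21 (round 1). q26 never appears in any round.

q26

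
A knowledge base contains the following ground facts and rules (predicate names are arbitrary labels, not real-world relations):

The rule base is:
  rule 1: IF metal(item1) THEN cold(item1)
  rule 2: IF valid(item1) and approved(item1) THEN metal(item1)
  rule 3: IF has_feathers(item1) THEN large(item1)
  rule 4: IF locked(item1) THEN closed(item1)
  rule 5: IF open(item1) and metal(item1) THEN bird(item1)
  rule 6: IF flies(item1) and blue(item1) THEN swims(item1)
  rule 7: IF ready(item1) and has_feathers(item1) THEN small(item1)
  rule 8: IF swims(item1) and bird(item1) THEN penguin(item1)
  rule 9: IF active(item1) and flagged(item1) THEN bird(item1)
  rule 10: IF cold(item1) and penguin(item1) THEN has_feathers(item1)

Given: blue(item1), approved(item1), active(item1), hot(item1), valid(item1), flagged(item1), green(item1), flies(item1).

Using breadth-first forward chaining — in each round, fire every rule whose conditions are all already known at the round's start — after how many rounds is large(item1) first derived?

4

Round 1: rule 2 [IF valid(item1) and approved(item1) THEN metal(item1)]; rule 6 [IF flies(item1) and blue(item1) THEN swims(item1)]; rule 9 [IF active(item1) and flagged(item1) THEN bird(item1)]. Adds metal(item1), swims(item1), bird(item1).
Round 2: rule 1 [IF metal(item1) THEN cold(item1)]; rule 8 [IF swims(item1) and bird(item1) THEN penguin(item1)]. Adds cold(item1), penguin(item1).
Round 3: rule 10 [IF cold(item1) and penguin(item1) THEN has_feathers(item1)]. Adds has_feathers(item1).
Round 4: rule 3 [IF has_feathers(item1) THEN large(item1)]. Adds large(item1).
large(item1) first appears in round 4.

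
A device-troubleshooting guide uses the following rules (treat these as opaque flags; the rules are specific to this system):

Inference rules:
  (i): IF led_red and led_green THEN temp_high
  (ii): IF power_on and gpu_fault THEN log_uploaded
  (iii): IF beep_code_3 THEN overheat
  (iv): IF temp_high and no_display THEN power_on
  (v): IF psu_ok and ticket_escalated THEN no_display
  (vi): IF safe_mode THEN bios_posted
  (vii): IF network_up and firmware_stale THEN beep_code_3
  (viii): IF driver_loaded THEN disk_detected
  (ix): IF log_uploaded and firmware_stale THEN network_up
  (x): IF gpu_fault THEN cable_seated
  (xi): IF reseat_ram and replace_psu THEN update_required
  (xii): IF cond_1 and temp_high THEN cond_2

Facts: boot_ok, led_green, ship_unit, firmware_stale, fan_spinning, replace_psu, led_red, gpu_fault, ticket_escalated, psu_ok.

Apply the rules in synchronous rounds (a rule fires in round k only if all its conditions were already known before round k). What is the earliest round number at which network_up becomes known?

Round 1 fires (i), (v), (x), giving temp_high, no_display, cable_seated.
Round 2 fires (iv), giving power_on.
Round 3 fires (ii), giving log_uploaded.
Round 4 fires (ix), giving network_up.
network_up first appears in round 4.

4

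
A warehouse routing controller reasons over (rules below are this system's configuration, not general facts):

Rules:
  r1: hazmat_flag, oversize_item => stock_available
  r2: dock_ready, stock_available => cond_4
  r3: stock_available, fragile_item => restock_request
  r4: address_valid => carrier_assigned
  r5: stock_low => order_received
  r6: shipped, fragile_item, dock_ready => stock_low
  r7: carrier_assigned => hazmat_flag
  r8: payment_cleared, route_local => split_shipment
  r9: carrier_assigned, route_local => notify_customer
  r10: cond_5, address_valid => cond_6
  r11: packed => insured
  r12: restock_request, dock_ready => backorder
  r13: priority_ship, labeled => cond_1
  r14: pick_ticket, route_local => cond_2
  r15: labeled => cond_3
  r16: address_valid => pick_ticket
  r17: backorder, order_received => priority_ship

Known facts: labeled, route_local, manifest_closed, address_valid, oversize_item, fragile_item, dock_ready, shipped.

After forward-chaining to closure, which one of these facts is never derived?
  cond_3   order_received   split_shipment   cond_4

Round 1: r4 [address_valid => carrier_assigned]; r6 [shipped, fragile_item, dock_ready => stock_low]; r15 [labeled => cond_3]; r16 [address_valid => pick_ticket]. Adds carrier_assigned, stock_low, cond_3, pick_ticket.
Round 2: r5 [stock_low => order_received]; r7 [carrier_assigned => hazmat_flag]; r9 [carrier_assigned, route_local => notify_customer]; r14 [pick_ticket, route_local => cond_2]. Adds order_received, hazmat_flag, notify_customer, cond_2.
Round 3: r1 [hazmat_flag, oversize_item => stock_available]. Adds stock_available.
Round 4: r2 [dock_ready, stock_available => cond_4]; r3 [stock_available, fragile_item => restock_request]. Adds cond_4, restock_request.
Round 5: r12 [restock_request, dock_ready => backorder]. Adds backorder.
Round 6: r17 [backorder, order_received => priority_ship]. Adds priority_ship.
Round 7: r13 [priority_ship, labeled => cond_1]. Adds cond_1.
Derived: cond_4 (round 4), order_received (round 2), cond_3 (round 1). split_shipment never appears in any round.

split_shipment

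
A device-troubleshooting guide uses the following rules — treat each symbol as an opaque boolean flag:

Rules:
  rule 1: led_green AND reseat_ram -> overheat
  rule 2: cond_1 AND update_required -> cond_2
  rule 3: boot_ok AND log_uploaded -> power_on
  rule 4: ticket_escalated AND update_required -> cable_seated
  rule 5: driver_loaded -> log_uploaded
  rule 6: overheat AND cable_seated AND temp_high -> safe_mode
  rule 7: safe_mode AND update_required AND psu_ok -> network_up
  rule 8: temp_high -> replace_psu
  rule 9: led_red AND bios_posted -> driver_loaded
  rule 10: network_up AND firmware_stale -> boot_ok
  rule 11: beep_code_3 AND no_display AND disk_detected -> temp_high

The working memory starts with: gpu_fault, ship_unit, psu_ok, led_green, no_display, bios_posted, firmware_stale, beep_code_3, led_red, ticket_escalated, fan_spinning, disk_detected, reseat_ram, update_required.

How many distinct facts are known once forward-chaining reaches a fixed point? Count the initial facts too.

24

Round 1 fires rule 1, rule 4, rule 9, rule 11, giving overheat, cable_seated, driver_loaded, temp_high.
Round 2 fires rule 5, rule 6, rule 8, giving log_uploaded, safe_mode, replace_psu.
Round 3 fires rule 7, giving network_up.
Round 4 fires rule 10, giving boot_ok.
Round 5 fires rule 3, giving power_on.
Closure: {beep_code_3, bios_posted, boot_ok, cable_seated, disk_detected, driver_loaded, fan_spinning, firmware_stale, gpu_fault, led_green, led_red, log_uploaded, network_up, no_display, overheat, power_on, psu_ok, replace_psu, reseat_ram, safe_mode, ship_unit, temp_high, ticket_escalated, update_required} — 24 facts.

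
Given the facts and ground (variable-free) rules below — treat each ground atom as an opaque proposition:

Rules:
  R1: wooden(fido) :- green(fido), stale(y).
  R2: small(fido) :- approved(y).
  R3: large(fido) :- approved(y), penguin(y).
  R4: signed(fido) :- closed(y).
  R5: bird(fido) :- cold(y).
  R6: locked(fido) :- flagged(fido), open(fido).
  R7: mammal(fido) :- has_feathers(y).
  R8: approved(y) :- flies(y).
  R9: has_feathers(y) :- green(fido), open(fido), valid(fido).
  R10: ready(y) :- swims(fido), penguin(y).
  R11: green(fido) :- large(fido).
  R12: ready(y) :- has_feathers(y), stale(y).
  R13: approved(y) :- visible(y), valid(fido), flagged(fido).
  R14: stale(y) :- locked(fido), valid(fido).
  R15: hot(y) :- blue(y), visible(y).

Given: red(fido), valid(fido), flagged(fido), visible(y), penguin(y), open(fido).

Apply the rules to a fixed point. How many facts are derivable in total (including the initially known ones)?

Round 1 fires R6, R13, giving locked(fido), approved(y).
Round 2 fires R2, R3, R14, giving small(fido), large(fido), stale(y).
Round 3 fires R11, giving green(fido).
Round 4 fires R1, R9, giving wooden(fido), has_feathers(y).
Round 5 fires R7, R12, giving mammal(fido), ready(y).
Closure: {approved(y), flagged(fido), green(fido), has_feathers(y), large(fido), locked(fido), mammal(fido), open(fido), penguin(y), ready(y), red(fido), small(fido), stale(y), valid(fido), visible(y), wooden(fido)} — 16 facts.

16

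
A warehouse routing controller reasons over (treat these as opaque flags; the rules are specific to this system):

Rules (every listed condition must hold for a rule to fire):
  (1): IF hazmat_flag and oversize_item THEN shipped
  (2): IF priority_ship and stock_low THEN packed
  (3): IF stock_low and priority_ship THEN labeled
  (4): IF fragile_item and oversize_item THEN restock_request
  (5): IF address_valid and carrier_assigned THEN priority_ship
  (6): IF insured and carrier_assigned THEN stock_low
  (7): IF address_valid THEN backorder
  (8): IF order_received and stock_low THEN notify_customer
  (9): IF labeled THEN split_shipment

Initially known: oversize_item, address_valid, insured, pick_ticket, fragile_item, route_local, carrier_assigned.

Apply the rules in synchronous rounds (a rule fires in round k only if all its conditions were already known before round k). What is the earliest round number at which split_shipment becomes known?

3

Round 1 — (4), (5), (6), (7), derive restock_request, priority_ship, stock_low, backorder.
Round 2 — (2), (3), derive packed, labeled.
Round 3 — (9), derive split_shipment.
split_shipment first appears in round 3.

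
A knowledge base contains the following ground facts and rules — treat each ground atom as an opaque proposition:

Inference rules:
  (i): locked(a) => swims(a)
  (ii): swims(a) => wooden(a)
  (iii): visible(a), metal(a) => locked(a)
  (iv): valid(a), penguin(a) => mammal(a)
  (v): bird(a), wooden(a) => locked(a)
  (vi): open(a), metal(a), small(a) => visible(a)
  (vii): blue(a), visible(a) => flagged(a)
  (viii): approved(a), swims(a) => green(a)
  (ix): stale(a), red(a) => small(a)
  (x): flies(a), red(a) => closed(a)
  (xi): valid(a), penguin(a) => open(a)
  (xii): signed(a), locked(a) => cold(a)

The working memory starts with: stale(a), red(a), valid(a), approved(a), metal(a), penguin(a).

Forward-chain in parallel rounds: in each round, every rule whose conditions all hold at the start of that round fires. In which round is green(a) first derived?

5

Round 1 fires (iv), (ix), (xi), giving mammal(a), small(a), open(a).
Round 2 fires (vi), giving visible(a).
Round 3 fires (iii), giving locked(a).
Round 4 fires (i), giving swims(a).
Round 5 fires (ii), (viii), giving wooden(a), green(a).
green(a) first appears in round 5.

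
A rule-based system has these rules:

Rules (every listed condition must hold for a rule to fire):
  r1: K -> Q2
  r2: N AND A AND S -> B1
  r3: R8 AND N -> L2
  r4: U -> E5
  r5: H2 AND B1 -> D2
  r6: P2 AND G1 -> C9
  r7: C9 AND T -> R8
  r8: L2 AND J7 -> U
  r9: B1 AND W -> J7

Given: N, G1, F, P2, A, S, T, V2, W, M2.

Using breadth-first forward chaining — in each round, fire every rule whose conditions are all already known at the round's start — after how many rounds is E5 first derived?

Round 1: r2 [N AND A AND S -> B1]; r6 [P2 AND G1 -> C9]. Adds B1, C9.
Round 2: r7 [C9 AND T -> R8]; r9 [B1 AND W -> J7]. Adds R8, J7.
Round 3: r3 [R8 AND N -> L2]. Adds L2.
Round 4: r8 [L2 AND J7 -> U]. Adds U.
Round 5: r4 [U -> E5]. Adds E5.
E5 first appears in round 5.

5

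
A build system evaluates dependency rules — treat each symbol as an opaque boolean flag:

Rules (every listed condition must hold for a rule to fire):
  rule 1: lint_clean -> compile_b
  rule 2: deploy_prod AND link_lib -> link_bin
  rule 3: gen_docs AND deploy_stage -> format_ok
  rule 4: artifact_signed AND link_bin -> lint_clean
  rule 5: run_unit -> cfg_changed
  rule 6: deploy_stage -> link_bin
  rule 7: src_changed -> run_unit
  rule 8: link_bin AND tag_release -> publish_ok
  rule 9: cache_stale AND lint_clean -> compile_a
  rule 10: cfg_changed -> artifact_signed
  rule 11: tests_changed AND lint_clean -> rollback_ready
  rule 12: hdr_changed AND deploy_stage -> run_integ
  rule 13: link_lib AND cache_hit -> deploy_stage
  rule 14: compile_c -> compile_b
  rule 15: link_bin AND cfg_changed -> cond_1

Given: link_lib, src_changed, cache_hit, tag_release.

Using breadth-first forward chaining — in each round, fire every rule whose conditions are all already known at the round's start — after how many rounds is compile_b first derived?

Round 1 fires rule 7, rule 13, giving run_unit, deploy_stage.
Round 2 fires rule 5, rule 6, giving cfg_changed, link_bin.
Round 3 fires rule 8, rule 10, rule 15, giving publish_ok, artifact_signed, cond_1.
Round 4 fires rule 4, giving lint_clean.
Round 5 fires rule 1, giving compile_b.
compile_b first appears in round 5.

5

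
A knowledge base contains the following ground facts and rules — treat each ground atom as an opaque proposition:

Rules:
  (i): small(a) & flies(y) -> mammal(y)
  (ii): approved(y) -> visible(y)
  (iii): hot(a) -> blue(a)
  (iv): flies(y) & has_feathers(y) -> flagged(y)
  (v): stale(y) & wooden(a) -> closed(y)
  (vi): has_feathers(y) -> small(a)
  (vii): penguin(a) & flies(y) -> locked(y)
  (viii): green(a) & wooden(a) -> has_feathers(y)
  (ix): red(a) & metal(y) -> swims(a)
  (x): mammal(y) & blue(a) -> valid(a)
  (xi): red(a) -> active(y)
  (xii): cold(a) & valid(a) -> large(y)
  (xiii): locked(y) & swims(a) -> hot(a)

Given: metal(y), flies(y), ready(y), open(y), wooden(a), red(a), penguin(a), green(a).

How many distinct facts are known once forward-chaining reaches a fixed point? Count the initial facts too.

Round 1 fires (vii), (viii), (ix), (xi), giving locked(y), has_feathers(y), swims(a), active(y).
Round 2 fires (iv), (vi), (xiii), giving flagged(y), small(a), hot(a).
Round 3 fires (i), (iii), giving mammal(y), blue(a).
Round 4 fires (x), giving valid(a).
Closure: {active(y), blue(a), flagged(y), flies(y), green(a), has_feathers(y), hot(a), locked(y), mammal(y), metal(y), open(y), penguin(a), ready(y), red(a), small(a), swims(a), valid(a), wooden(a)} — 18 facts.

18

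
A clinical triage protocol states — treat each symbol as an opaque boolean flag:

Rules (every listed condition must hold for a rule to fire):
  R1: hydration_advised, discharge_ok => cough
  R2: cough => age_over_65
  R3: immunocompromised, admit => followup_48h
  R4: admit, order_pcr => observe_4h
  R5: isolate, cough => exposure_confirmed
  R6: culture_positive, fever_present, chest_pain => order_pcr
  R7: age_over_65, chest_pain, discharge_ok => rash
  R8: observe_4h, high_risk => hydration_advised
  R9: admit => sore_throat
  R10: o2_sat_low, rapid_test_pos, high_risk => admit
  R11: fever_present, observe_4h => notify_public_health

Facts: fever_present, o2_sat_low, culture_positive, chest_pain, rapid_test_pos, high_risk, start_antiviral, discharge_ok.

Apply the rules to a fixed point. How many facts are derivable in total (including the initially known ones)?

[1] R6 [culture_positive, fever_present, chest_pain => order_pcr]; R10 [o2_sat_low, rapid_test_pos, high_risk => admit]. ⇒ new: order_pcr, admit.
[2] R4 [admit, order_pcr => observe_4h]; R9 [admit => sore_throat]. ⇒ new: observe_4h, sore_throat.
[3] R8 [observe_4h, high_risk => hydration_advised]; R11 [fever_present, observe_4h => notify_public_health]. ⇒ new: hydration_advised, notify_public_health.
[4] R1 [hydration_advised, discharge_ok => cough]. ⇒ new: cough.
[5] R2 [cough => age_over_65]. ⇒ new: age_over_65.
[6] R7 [age_over_65, chest_pain, discharge_ok => rash]. ⇒ new: rash.
Closure: {admit, age_over_65, chest_pain, cough, culture_positive, discharge_ok, fever_present, high_risk, hydration_advised, notify_public_health, o2_sat_low, observe_4h, order_pcr, rapid_test_pos, rash, sore_throat, start_antiviral} — 17 facts.

17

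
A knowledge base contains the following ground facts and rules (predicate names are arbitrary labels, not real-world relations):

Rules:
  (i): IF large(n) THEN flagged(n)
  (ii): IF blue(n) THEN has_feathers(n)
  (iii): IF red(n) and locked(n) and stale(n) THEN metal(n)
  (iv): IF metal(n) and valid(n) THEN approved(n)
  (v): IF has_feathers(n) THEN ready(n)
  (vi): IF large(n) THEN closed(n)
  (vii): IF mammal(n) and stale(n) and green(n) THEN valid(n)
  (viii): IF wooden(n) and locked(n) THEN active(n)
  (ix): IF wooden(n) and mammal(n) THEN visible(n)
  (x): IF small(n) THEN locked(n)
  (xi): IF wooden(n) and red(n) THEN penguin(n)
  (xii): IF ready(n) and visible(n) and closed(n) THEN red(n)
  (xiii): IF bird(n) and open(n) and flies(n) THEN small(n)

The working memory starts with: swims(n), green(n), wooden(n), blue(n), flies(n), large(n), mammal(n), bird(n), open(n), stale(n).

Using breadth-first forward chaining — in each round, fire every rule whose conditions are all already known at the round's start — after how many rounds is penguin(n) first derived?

4

Round 1 fires (i), (ii), (vi), (vii), (ix), (xiii), giving flagged(n), has_feathers(n), closed(n), valid(n), visible(n), small(n).
Round 2 fires (v), (x), giving ready(n), locked(n).
Round 3 fires (viii), (xii), giving active(n), red(n).
Round 4 fires (iii), (xi), giving metal(n), penguin(n).
penguin(n) first appears in round 4.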